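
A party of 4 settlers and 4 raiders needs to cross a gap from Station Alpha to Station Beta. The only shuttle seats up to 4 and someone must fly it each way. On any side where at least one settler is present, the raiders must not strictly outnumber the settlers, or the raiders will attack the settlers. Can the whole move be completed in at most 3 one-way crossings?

Counting alone: each trip to Station Beta takes at most 4 across and each return brings at least 1 back, so after t trips out (and t−1 returns) at most 4t − (t−1) of the 8 are across; that first reaches 8 at t = 3, so at least 5 crossings are needed.
Since 3 < 5, 3 crossings cannot be enough. (The shortest complete plan in fact takes 5:)
1. 2 raiders → Station Beta.  (Station Alpha: 4S 2R; Station Beta: 0S 2R)
2. 1 raider ← Station Alpha.  (Station Alpha: 4S 3R; Station Beta: 0S 1R)
3. 4 settlers → Station Beta.  (Station Alpha: 0S 3R; Station Beta: 4S 1R)
4. 1 raider ← Station Alpha.  (Station Alpha: 0S 4R; Station Beta: 4S 0R)
5. 4 raiders → Station Beta.  (Station Alpha: 0S 0R; Station Beta: 4S 4R)

No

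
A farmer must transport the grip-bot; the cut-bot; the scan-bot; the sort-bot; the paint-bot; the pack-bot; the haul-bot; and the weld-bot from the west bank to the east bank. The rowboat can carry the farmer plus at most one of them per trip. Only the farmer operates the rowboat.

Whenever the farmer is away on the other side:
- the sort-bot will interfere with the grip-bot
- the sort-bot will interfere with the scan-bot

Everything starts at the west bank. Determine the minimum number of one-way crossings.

17

Counting alone: the farmer can take at most 1 across per trip to the east bank, so moving all 8 needs at least 8 loaded trips out, with a return between consecutive ones — at least 15 crossings.
The safety rule pushes this higher. Following every safe sequence of crossings, the most of the 8 that can be at the east bank as the rowboat arrives there on crossing 15 is 7 — never all 8.
So no plan with fewer than 17 crossings exists, and this one achieves 17:
1. Farmer goes to the east bank with the sort-bot.  [the west bank: the cut-bot, the grip-bot, the haul-bot, the pack-bot, the paint-bot, the scan-bot, the weld-bot | the east bank: the sort-bot]
2. Farmer goes back to the west bank alone.  [the west bank: the cut-bot, the grip-bot, the haul-bot, the pack-bot, the paint-bot, the scan-bot, the weld-bot | the east bank: the sort-bot]
3. Farmer goes to the east bank with the grip-bot.  [the west bank: the cut-bot, the haul-bot, the pack-bot, the paint-bot, the scan-bot, the weld-bot | the east bank: the grip-bot, the sort-bot]
4. Farmer goes back to the west bank with the sort-bot.  [the west bank: the cut-bot, the haul-bot, the pack-bot, the paint-bot, the scan-bot, the sort-bot, the weld-bot | the east bank: the grip-bot]
5. Farmer goes to the east bank with the scan-bot.  [the west bank: the cut-bot, the haul-bot, the pack-bot, the paint-bot, the sort-bot, the weld-bot | the east bank: the grip-bot, the scan-bot]
6. Farmer goes back to the west bank alone.  [the west bank: the cut-bot, the haul-bot, the pack-bot, the paint-bot, the sort-bot, the weld-bot | the east bank: the grip-bot, the scan-bot]
7. Farmer goes to the east bank with the cut-bot.  [the west bank: the haul-bot, the pack-bot, the paint-bot, the sort-bot, the weld-bot | the east bank: the cut-bot, the grip-bot, the scan-bot]
8. Farmer goes back to the west bank alone.  [the west bank: the haul-bot, the pack-bot, the paint-bot, the sort-bot, the weld-bot | the east bank: the cut-bot, the grip-bot, the scan-bot]
9. Farmer goes to the east bank with the paint-bot.  [the west bank: the haul-bot, the pack-bot, the sort-bot, the weld-bot | the east bank: the cut-bot, the grip-bot, the paint-bot, the scan-bot]
10. Farmer goes back to the west bank alone.  [the west bank: the haul-bot, the pack-bot, the sort-bot, the weld-bot | the east bank: the cut-bot, the grip-bot, the paint-bot, the scan-bot]
11. Farmer goes to the east bank with the pack-bot.  [the west bank: the haul-bot, the sort-bot, the weld-bot | the east bank: the cut-bot, the grip-bot, the pack-bot, the paint-bot, the scan-bot]
12. Farmer goes back to the west bank alone.  [the west bank: the haul-bot, the sort-bot, the weld-bot | the east bank: the cut-bot, the grip-bot, the pack-bot, the paint-bot, the scan-bot]
13. Farmer goes to the east bank with the haul-bot.  [the west bank: the sort-bot, the weld-bot | the east bank: the cut-bot, the grip-bot, the haul-bot, the pack-bot, the paint-bot, the scan-bot]
14. Farmer goes back to the west bank alone.  [the west bank: the sort-bot, the weld-bot | the east bank: the cut-bot, the grip-bot, the haul-bot, the pack-bot, the paint-bot, the scan-bot]
15. Farmer goes to the east bank with the weld-bot.  [the west bank: the sort-bot | the east bank: the cut-bot, the grip-bot, the haul-bot, the pack-bot, the paint-bot, the scan-bot, the weld-bot]
16. Farmer goes back to the west bank alone.  [the west bank: the sort-bot | the east bank: the cut-bot, the grip-bot, the haul-bot, the pack-bot, the paint-bot, the scan-bot, the weld-bot]
17. Farmer goes to the east bank with the sort-bot.  [the west bank: — | the east bank: the cut-bot, the grip-bot, the haul-bot, the pack-bot, the paint-bot, the scan-bot, the sort-bot, the weld-bot]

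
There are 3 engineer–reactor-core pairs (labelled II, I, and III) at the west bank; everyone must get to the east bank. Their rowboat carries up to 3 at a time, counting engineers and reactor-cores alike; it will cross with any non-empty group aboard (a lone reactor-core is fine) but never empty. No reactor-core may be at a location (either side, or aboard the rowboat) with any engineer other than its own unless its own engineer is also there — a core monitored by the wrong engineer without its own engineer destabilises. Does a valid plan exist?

1. engineer II and reactor-core II cross → the east bank.
2. engineer II crosses ← the west bank.
3. engineer I, engineer II, and engineer III cross → the east bank.
4. reactor-core II crosses ← the west bank.
5. reactor-core I, reactor-core II, and reactor-core III cross → the east bank.

Yes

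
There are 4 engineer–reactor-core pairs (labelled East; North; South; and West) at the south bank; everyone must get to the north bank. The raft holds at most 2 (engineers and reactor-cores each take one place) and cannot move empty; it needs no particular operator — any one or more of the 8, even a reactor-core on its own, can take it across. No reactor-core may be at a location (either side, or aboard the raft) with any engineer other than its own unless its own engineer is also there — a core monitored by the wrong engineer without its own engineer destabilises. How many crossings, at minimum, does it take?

impossible

Following every safe sequence of crossings from the start, the most of the 8 that can be at the north bank as the raft arrives there on crossings 1, 3, 5 is 2, 3, 4 respectively; the best ever achieved is 4 of 8.
From crossing 7 on, no configuration arises that was not already reachable earlier: only 44 distinct safe configurations (who is on which side, and where the raft is) can ever be reached, none of them has everyone across, and every continuation just revisits them. So no valid plan exists.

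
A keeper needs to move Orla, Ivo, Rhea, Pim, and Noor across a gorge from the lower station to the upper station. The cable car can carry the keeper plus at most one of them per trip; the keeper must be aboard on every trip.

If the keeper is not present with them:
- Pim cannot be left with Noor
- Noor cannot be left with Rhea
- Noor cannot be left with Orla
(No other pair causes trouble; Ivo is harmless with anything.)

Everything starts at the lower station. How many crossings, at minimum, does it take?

Following every safe sequence of crossings from the start, the most of the 5 that can be at the upper station as the cable car arrives there on crossings 1, 3, 5 is 1, 2, 3 respectively; the best ever achieved is 3 of 5.
From crossing 7 on, no configuration arises that was not already reachable earlier: only 18 distinct safe configurations (who is on which side, and where the cable car is) can ever be reached, none of them has everyone across, and every continuation just revisits them. So no valid plan exists.

impossible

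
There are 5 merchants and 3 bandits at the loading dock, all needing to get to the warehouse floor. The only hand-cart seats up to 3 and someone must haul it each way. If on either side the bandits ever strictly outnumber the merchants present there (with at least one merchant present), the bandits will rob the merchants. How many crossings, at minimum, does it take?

Counting alone: each trip to the warehouse floor takes at most 3 across and each return brings at least 1 back, so after t trips out (and t−1 returns) at most 3t − (t−1) of the 8 are across; that first reaches 8 at t = 4, so at least 7 crossings are needed.
The plan below uses exactly 7 crossings, so it is optimal:
1. 2 bandits → the warehouse floor.  (the loading dock: 5M 1B; the warehouse floor: 0M 2B)
2. 1 bandit ← the loading dock.  (the loading dock: 5M 2B; the warehouse floor: 0M 1B)
3. 2 merchants and 1 bandit → the warehouse floor.  (the loading dock: 3M 1B; the warehouse floor: 2M 2B)
4. 1 bandit ← the loading dock.  (the loading dock: 3M 2B; the warehouse floor: 2M 1B)
5. 1 merchant and 2 bandits → the warehouse floor.  (the loading dock: 2M 0B; the warehouse floor: 3M 3B)
6. 1 bandit ← the loading dock.  (the loading dock: 2M 1B; the warehouse floor: 3M 2B)
7. 2 merchants and 1 bandit → the warehouse floor.  (the loading dock: 0M 0B; the warehouse floor: 5M 3B)

7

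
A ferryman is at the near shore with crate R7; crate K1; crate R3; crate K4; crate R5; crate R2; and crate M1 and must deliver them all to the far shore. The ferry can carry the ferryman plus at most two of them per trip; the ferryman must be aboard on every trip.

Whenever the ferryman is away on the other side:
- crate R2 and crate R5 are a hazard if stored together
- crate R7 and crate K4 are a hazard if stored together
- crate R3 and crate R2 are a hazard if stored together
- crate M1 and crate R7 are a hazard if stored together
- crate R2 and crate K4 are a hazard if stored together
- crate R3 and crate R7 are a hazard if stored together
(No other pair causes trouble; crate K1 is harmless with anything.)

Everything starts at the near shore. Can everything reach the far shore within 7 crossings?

No

Counting alone: the ferryman can take at most 2 across per trip to the far shore, so moving all 7 needs at least 4 loaded trips out, with a return between consecutive ones — at least 7 crossings.
The safety rule pushes this higher. Following every safe sequence of crossings, the most of the 7 that can be at the far shore as the ferry arrives there on crossing 7 is 6 — never all 7.
So the move cannot be finished within 7 crossings. (The shortest complete plan takes 9:)
1. Ferryman goes to the far shore with crate R2 and crate R7.
2. Ferryman goes back to the near shore alone.
3. Ferryman goes to the far shore with crate K1.
4. Ferryman goes back to the near shore alone.
5. Ferryman goes to the far shore with crate K4 and crate R3.
6. Ferryman goes back to the near shore with crate R2 and crate R7.
7. Ferryman goes to the far shore with crate M1 and crate R5.
8. Ferryman goes back to the near shore alone.
9. Ferryman goes to the far shore with crate R2 and crate R7.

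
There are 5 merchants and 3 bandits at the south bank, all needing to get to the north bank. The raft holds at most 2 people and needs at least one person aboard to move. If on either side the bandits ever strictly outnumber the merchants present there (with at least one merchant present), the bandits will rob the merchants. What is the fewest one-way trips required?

13

Counting alone: each trip to the north bank takes at most 2 across and each return brings at least 1 back, so after t trips out (and t−1 returns) at most 2t − (t−1) of the 8 are across; that first reaches 8 at t = 7, so at least 13 crossings are needed.
The plan below uses exactly 13 crossings, so it is optimal:
1. 2 bandits → the north bank.  (the south bank: 5M 1B; the north bank: 0M 2B)
2. 1 bandit ← the south bank.  (the south bank: 5M 2B; the north bank: 0M 1B)
3. 2 bandits → the north bank.  (the south bank: 5M 0B; the north bank: 0M 3B)
4. 1 bandit ← the south bank.  (the south bank: 5M 1B; the north bank: 0M 2B)
5. 2 merchants → the north bank.  (the south bank: 3M 1B; the north bank: 2M 2B)
6. 1 bandit ← the south bank.  (the south bank: 3M 2B; the north bank: 2M 1B)
7. 1 merchant and 1 bandit → the north bank.  (the south bank: 2M 1B; the north bank: 3M 2B)
8. 1 bandit ← the south bank.  (the south bank: 2M 2B; the north bank: 3M 1B)
9. 2 bandits → the north bank.  (the south bank: 2M 0B; the north bank: 3M 3B)
10. 1 bandit ← the south bank.  (the south bank: 2M 1B; the north bank: 3M 2B)
11. 1 merchant and 1 bandit → the north bank.  (the south bank: 1M 0B; the north bank: 4M 3B)
12. 1 bandit ← the south bank.  (the south bank: 1M 1B; the north bank: 4M 2B)
13. 1 merchant and 1 bandit → the north bank.  (the south bank: 0M 0B; the north bank: 5M 3B)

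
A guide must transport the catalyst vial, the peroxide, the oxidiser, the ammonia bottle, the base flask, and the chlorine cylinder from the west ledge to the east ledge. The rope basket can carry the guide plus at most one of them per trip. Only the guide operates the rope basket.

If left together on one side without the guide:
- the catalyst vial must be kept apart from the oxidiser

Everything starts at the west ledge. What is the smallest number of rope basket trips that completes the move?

Counting alone: the guide can take at most 1 across per trip to the east ledge, so moving all 6 needs at least 6 loaded trips out, with a return between consecutive ones — at least 11 crossings.
The plan below uses exactly 11 crossings, so it is optimal:
1. Guide goes to the east ledge with the catalyst vial.
2. Guide goes back to the west ledge alone.
3. Guide goes to the east ledge with the peroxide.
4. Guide goes back to the west ledge alone.
5. Guide goes to the east ledge with the ammonia bottle.
6. Guide goes back to the west ledge alone.
7. Guide goes to the east ledge with the base flask.
8. Guide goes back to the west ledge alone.
9. Guide goes to the east ledge with the chlorine cylinder.
10. Guide goes back to the west ledge alone.
11. Guide goes to the east ledge with the oxidiser.

11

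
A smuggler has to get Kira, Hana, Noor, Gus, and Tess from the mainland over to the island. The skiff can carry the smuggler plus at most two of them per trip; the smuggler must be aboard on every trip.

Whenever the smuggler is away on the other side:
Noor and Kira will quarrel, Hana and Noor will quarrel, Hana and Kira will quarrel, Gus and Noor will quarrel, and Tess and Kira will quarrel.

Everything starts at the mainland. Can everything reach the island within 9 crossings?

Yes

Yes — this plan uses 7 crossings (≤ 9):
1. Smuggler goes to the island with Kira and Noor.
2. Smuggler goes back to the mainland with Kira.
3. Smuggler goes to the island with Gus and Kira.
4. Smuggler goes back to the mainland with Noor.
5. Smuggler goes to the island with Hana and Tess.
6. Smuggler goes back to the mainland with Kira.
7. Smuggler goes to the island with Kira and Noor.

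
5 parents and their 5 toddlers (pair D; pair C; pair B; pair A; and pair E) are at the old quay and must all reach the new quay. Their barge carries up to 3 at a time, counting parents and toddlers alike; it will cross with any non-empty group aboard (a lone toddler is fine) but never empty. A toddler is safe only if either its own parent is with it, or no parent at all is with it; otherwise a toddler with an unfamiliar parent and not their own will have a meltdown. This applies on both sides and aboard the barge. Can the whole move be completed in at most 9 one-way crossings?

No

Counting alone: each trip to the new quay takes at most 3 across and each return brings at least 1 back, so after t trips out (and t−1 returns) at most 3t − (t−1) of the 10 are across; that first reaches 10 at t = 5, so at least 9 crossings are needed.
The safety rule pushes this higher. Following every safe sequence of crossings, the most of the 10 that can be at the new quay as the barge arrives there on crossing 9 is 9 — never all 10.
So the move cannot be finished within 9 crossings. (The shortest complete plan takes 11:)
1. parent D and toddler D cross → the new quay.
2. parent D crosses ← the old quay.
3. toddler A, toddler B, and toddler C cross → the new quay.
4. toddler D crosses ← the old quay.
5. parent A, parent B, and parent C cross → the new quay.
6. parent C and toddler C cross ← the old quay.
7. parent C, parent D, and parent E cross → the new quay.
8. toddler B crosses ← the old quay.
9. toddler C and toddler D cross → the new quay.
10. toddler D crosses ← the old quay.
11. toddler B, toddler D, and toddler E cross → the new quay.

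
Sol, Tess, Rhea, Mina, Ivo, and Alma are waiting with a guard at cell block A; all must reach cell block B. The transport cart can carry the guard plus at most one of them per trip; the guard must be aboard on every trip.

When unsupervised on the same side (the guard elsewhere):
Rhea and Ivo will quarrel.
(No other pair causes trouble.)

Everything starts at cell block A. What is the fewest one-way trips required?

Counting alone: the guard can take at most 1 across per trip to cell block B, so moving all 6 needs at least 6 loaded trips out, with a return between consecutive ones — at least 11 crossings.
The plan below uses exactly 11 crossings, so it is optimal:
1. Guard goes to cell block B with Rhea.  [cell block A: Alma, Ivo, Mina, Sol, Tess | cell block B: Rhea]
2. Guard goes back to cell block A alone.  [cell block A: Alma, Ivo, Mina, Sol, Tess | cell block B: Rhea]
3. Guard goes to cell block B with Sol.  [cell block A: Alma, Ivo, Mina, Tess | cell block B: Rhea, Sol]
4. Guard goes back to cell block A alone.  [cell block A: Alma, Ivo, Mina, Tess | cell block B: Rhea, Sol]
5. Guard goes to cell block B with Tess.  [cell block A: Alma, Ivo, Mina | cell block B: Rhea, Sol, Tess]
6. Guard goes back to cell block A alone.  [cell block A: Alma, Ivo, Mina | cell block B: Rhea, Sol, Tess]
7. Guard goes to cell block B with Mina.  [cell block A: Alma, Ivo | cell block B: Mina, Rhea, Sol, Tess]
8. Guard goes back to cell block A alone.  [cell block A: Alma, Ivo | cell block B: Mina, Rhea, Sol, Tess]
9. Guard goes to cell block B with Alma.  [cell block A: Ivo | cell block B: Alma, Mina, Rhea, Sol, Tess]
10. Guard goes back to cell block A alone.  [cell block A: Ivo | cell block B: Alma, Mina, Rhea, Sol, Tess]
11. Guard goes to cell block B with Ivo.  [cell block A: — | cell block B: Alma, Ivo, Mina, Rhea, Sol, Tess]

11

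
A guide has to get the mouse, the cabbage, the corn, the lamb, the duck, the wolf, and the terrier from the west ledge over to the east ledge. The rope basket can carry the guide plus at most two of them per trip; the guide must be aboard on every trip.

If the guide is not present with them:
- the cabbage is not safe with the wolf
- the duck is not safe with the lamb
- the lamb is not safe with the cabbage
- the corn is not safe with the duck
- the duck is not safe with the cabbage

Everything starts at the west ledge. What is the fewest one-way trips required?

Counting alone: the guide can take at most 2 across per trip to the east ledge, so moving all 7 needs at least 4 loaded trips out, with a return between consecutive ones — at least 7 crossings.
The safety rule pushes this higher. Following every safe sequence of crossings, the most of the 7 that can be at the east ledge as the rope basket arrives there on crossings 7, 9 is 5, 6 respectively — never all 7.
So no plan with fewer than 11 crossings exists, and this one achieves 11:
1. Guide goes to the east ledge with the cabbage and the duck.  [the west ledge: the corn, the lamb, the mouse, the terrier, the wolf | the east ledge: the cabbage, the duck]
2. Guide goes back to the west ledge with the cabbage.  [the west ledge: the cabbage, the corn, the lamb, the mouse, the terrier, the wolf | the east ledge: the duck]
3. Guide goes to the east ledge with the cabbage and the mouse.  [the west ledge: the corn, the lamb, the terrier, the wolf | the east ledge: the cabbage, the duck, the mouse]
4. Guide goes back to the west ledge with the cabbage.  [the west ledge: the cabbage, the corn, the lamb, the terrier, the wolf | the east ledge: the duck, the mouse]
5. Guide goes to the east ledge with the cabbage and the corn.  [the west ledge: the lamb, the terrier, the wolf | the east ledge: the cabbage, the corn, the duck, the mouse]
6. Guide goes back to the west ledge with the duck.  [the west ledge: the duck, the lamb, the terrier, the wolf | the east ledge: the cabbage, the corn, the mouse]
7. Guide goes to the east ledge with the lamb and the wolf.  [the west ledge: the duck, the terrier | the east ledge: the cabbage, the corn, the lamb, the mouse, the wolf]
8. Guide goes back to the west ledge with the cabbage.  [the west ledge: the cabbage, the duck, the terrier | the east ledge: the corn, the lamb, the mouse, the wolf]
9. Guide goes to the east ledge with the cabbage and the terrier.  [the west ledge: the duck | the east ledge: the cabbage, the corn, the lamb, the mouse, the terrier, the wolf]
10. Guide goes back to the west ledge with the cabbage.  [the west ledge: the cabbage, the duck | the east ledge: the corn, the lamb, the mouse, the terrier, the wolf]
11. Guide goes to the east ledge with the cabbage and the duck.  [the west ledge: — | the east ledge: the cabbage, the corn, the duck, the lamb, the mouse, the terrier, the wolf]

11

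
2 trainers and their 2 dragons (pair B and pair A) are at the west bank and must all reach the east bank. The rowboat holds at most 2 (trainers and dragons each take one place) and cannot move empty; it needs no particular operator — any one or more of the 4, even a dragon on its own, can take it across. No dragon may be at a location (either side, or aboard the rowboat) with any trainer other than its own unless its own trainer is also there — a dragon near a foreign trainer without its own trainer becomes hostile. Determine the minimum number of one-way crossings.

Counting alone: each trip to the east bank takes at most 2 across and each return brings at least 1 back, so after t trips out (and t−1 returns) at most 2t − (t−1) of the 4 are across; that first reaches 4 at t = 3, so at least 5 crossings are needed.
The plan below uses exactly 5 crossings, so it is optimal:
1. dragon B and trainer B cross → the east bank.
2. trainer B crosses ← the west bank.
3. trainer A and trainer B cross → the east bank.
4. trainer A crosses ← the west bank.
5. dragon A and trainer A cross → the east bank.

5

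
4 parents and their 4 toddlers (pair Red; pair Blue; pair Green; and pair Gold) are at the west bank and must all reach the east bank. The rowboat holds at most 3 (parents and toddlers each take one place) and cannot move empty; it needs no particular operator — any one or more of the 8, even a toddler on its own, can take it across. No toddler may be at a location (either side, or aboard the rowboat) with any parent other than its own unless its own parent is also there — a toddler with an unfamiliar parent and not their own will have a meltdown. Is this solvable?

Yes

1. parent Red and toddler Red cross → the east bank.
2. parent Red crosses ← the west bank.
3. parent Blue, parent Red, and toddler Blue cross → the east bank.
4. parent Red and toddler Red cross ← the west bank.
5. parent Gold, parent Green, and parent Red cross → the east bank.
6. toddler Blue crosses ← the west bank.
7. toddler Blue and toddler Red cross → the east bank.
8. toddler Red crosses ← the west bank.
9. toddler Gold, toddler Green, and toddler Red cross → the east bank.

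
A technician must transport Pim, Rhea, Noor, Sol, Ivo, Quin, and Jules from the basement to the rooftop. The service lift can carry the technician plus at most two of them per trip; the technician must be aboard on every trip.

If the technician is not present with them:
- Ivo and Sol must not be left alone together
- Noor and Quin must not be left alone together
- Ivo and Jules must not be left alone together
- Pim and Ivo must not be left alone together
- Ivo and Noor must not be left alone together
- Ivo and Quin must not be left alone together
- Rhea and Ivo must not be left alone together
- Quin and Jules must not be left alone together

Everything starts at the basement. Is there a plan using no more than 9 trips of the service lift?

Counting alone: the technician can take at most 2 across per trip to the rooftop, so moving all 7 needs at least 4 loaded trips out, with a return between consecutive ones — at least 7 crossings.
The safety rule pushes this higher. Following every safe sequence of crossings, the most of the 7 that can be at the rooftop as the service lift arrives there on crossings 7, 9 is 5, 6 respectively — never all 7.
So the move cannot be finished within 9 crossings. (The shortest complete plan takes 11:)
1. Technician goes to the rooftop with Ivo and Quin.  [the basement: Jules, Noor, Pim, Rhea, Sol | the rooftop: Ivo, Quin]
2. Technician goes back to the basement with Ivo.  [the basement: Ivo, Jules, Noor, Pim, Rhea, Sol | the rooftop: Quin]
3. Technician goes to the rooftop with Ivo and Pim.  [the basement: Jules, Noor, Rhea, Sol | the rooftop: Ivo, Pim, Quin]
4. Technician goes back to the basement with Ivo.  [the basement: Ivo, Jules, Noor, Rhea, Sol | the rooftop: Pim, Quin]
5. Technician goes to the rooftop with Ivo and Rhea.  [the basement: Jules, Noor, Sol | the rooftop: Ivo, Pim, Quin, Rhea]
6. Technician goes back to the basement with Ivo.  [the basement: Ivo, Jules, Noor, Sol | the rooftop: Pim, Quin, Rhea]
7. Technician goes to the rooftop with Ivo and Sol.  [the basement: Jules, Noor | the rooftop: Ivo, Pim, Quin, Rhea, Sol]
8. Technician goes back to the basement with Ivo.  [the basement: Ivo, Jules, Noor | the rooftop: Pim, Quin, Rhea, Sol]
9. Technician goes to the rooftop with Jules and Noor.  [the basement: Ivo | the rooftop: Jules, Noor, Pim, Quin, Rhea, Sol]
10. Technician goes back to the basement with Quin.  [the basement: Ivo, Quin | the rooftop: Jules, Noor, Pim, Rhea, Sol]
11. Technician goes to the rooftop with Ivo and Quin.  [the basement: — | the rooftop: Ivo, Jules, Noor, Pim, Quin, Rhea, Sol]

No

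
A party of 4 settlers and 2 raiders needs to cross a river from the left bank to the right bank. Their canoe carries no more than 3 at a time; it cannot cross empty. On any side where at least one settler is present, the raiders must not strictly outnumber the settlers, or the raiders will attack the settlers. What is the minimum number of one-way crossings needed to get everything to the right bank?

5

Counting alone: each trip to the right bank takes at most 3 across and each return brings at least 1 back, so after t trips out (and t−1 returns) at most 3t − (t−1) of the 6 are across; that first reaches 6 at t = 3, so at least 5 crossings are needed.
The plan below uses exactly 5 crossings, so it is optimal:
1. 2 raiders → the right bank.  (the left bank: 4S 0R; the right bank: 0S 2R)
2. 1 raider ← the left bank.  (the left bank: 4S 1R; the right bank: 0S 1R)
3. 2 settlers and 1 raider → the right bank.  (the left bank: 2S 0R; the right bank: 2S 2R)
4. 1 raider ← the left bank.  (the left bank: 2S 1R; the right bank: 2S 1R)
5. 2 settlers and 1 raider → the right bank.  (the left bank: 0S 0R; the right bank: 4S 2R)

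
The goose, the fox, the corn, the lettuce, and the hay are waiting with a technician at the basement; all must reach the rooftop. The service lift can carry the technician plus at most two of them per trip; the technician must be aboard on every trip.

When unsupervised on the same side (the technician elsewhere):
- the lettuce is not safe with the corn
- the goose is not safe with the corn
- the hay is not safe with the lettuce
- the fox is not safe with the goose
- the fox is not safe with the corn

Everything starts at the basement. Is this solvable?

Whatever the first load, the items left behind include a forbidden pair without the technician. No opening move is safe, so no plan exists.

No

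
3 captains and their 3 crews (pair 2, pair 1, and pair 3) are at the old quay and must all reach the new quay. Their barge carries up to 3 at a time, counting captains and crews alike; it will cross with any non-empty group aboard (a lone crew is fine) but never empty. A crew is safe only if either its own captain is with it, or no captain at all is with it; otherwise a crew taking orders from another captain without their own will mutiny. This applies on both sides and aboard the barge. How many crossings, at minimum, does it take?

5

Counting alone: each trip to the new quay takes at most 3 across and each return brings at least 1 back, so after t trips out (and t−1 returns) at most 3t − (t−1) of the 6 are across; that first reaches 6 at t = 3, so at least 5 crossings are needed.
The plan below uses exactly 5 crossings, so it is optimal:
1. captain 2 and crew 2 cross → the new quay.
2. captain 2 crosses ← the old quay.
3. captain 1, captain 2, and captain 3 cross → the new quay.
4. crew 2 crosses ← the old quay.
5. crew 1, crew 2, and crew 3 cross → the new quay.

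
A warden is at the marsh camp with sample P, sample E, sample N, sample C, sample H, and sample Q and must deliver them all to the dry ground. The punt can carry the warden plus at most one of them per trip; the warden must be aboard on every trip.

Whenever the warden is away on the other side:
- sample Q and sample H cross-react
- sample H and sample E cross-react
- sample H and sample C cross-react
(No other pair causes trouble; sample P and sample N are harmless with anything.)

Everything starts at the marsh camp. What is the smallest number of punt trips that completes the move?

impossible

Following every safe sequence of crossings from the start, the most of the 6 that can be at the dry ground as the punt arrives there on crossings 1, 3, 5, 7 is 1, 2, 3, 4 respectively; the best ever achieved is 4 of 6.
From crossing 9 on, no configuration arises that was not already reachable earlier: only 36 distinct safe configurations (who is on which side, and where the punt is) can ever be reached, none of them has everyone across, and every continuation just revisits them. So no valid plan exists.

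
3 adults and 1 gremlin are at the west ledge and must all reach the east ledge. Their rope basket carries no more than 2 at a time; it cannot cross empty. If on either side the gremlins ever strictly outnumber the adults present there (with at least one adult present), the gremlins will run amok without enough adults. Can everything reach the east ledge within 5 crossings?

Yes

Yes — this plan uses 5 crossings (≤ 5):
1. 1 adult and 1 gremlin → the east ledge.  (the west ledge: 2A 0G; the east ledge: 1A 1G)
2. 1 gremlin ← the west ledge.  (the west ledge: 2A 1G; the east ledge: 1A 0G)
3. 1 adult and 1 gremlin → the east ledge.  (the west ledge: 1A 0G; the east ledge: 2A 1G)
4. 1 gremlin ← the west ledge.  (the west ledge: 1A 1G; the east ledge: 2A 0G)
5. 1 adult and 1 gremlin → the east ledge.  (the west ledge: 0A 0G; the east ledge: 3A 1G)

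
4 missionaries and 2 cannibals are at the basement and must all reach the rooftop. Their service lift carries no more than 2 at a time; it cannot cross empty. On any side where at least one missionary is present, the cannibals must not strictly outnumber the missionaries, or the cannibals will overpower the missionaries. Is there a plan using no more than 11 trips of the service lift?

Yes — this plan uses 9 crossings (≤ 11):
1. 2 cannibals → the rooftop.  (the basement: 4M 0C; the rooftop: 0M 2C)
2. 1 cannibal ← the basement.  (the basement: 4M 1C; the rooftop: 0M 1C)
3. 2 missionaries → the rooftop.  (the basement: 2M 1C; the rooftop: 2M 1C)
4. 1 cannibal ← the basement.  (the basement: 2M 2C; the rooftop: 2M 0C)
5. 2 cannibals → the rooftop.  (the basement: 2M 0C; the rooftop: 2M 2C)
6. 1 cannibal ← the basement.  (the basement: 2M 1C; the rooftop: 2M 1C)
7. 1 missionary and 1 cannibal → the rooftop.  (the basement: 1M 0C; the rooftop: 3M 2C)
8. 1 cannibal ← the basement.  (the basement: 1M 1C; the rooftop: 3M 1C)
9. 1 missionary and 1 cannibal → the rooftop.  (the basement: 0M 0C; the rooftop: 4M 2C)

Yes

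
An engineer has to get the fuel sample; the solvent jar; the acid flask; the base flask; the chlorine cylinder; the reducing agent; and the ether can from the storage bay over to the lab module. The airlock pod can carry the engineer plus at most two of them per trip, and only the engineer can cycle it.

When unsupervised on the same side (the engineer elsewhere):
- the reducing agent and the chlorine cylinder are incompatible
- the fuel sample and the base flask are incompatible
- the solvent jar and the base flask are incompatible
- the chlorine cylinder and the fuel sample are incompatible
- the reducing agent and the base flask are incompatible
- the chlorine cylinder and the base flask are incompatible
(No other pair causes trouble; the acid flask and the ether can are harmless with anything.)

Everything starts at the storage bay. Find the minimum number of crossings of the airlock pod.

Counting alone: the engineer can take at most 2 across per trip to the lab module, so moving all 7 needs at least 4 loaded trips out, with a return between consecutive ones — at least 7 crossings.
The safety rule pushes this higher. Following every safe sequence of crossings, the most of the 7 that can be at the lab module as the airlock pod arrives there on crossings 7, 9 is 5, 6 respectively — never all 7.
So no plan with fewer than 11 crossings exists, and this one achieves 11:
1. Engineer goes to the lab module with the base flask and the chlorine cylinder.
2. Engineer goes back to the storage bay with the base flask.
3. Engineer goes to the lab module with the base flask and the solvent jar.
4. Engineer goes back to the storage bay with the base flask.
5. Engineer goes to the lab module with the fuel sample and the reducing agent.
6. Engineer goes back to the storage bay with the chlorine cylinder.
7. Engineer goes to the lab module with the acid flask and the base flask.
8. Engineer goes back to the storage bay with the base flask.
9. Engineer goes to the lab module with the base flask and the ether can.
10. Engineer goes back to the storage bay with the base flask.
11. Engineer goes to the lab module with the base flask and the chlorine cylinder.

11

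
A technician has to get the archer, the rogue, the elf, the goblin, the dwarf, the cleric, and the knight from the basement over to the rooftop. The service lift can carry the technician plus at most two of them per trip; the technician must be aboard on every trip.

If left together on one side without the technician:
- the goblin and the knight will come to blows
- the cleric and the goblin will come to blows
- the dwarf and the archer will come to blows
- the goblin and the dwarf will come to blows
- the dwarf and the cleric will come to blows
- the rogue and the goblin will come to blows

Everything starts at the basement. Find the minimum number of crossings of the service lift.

Counting alone: the technician can take at most 2 across per trip to the rooftop, so moving all 7 needs at least 4 loaded trips out, with a return between consecutive ones — at least 7 crossings.
The safety rule pushes this higher. Following every safe sequence of crossings, the most of the 7 that can be at the rooftop as the service lift arrives there on crossings 7, 9 is 5, 6 respectively — never all 7.
So no plan with fewer than 11 crossings exists, and this one achieves 11:
1. Technician goes to the rooftop with the dwarf and the goblin.
2. Technician goes back to the basement with the goblin.
3. Technician goes to the rooftop with the archer and the goblin.
4. Technician goes back to the basement with the dwarf.
5. Technician goes to the rooftop with the cleric and the rogue.
6. Technician goes back to the basement with the goblin.
7. Technician goes to the rooftop with the elf and the goblin.
8. Technician goes back to the basement with the goblin.
9. Technician goes to the rooftop with the goblin and the knight.
10. Technician goes back to the basement with the goblin.
11. Technician goes to the rooftop with the dwarf and the goblin.

11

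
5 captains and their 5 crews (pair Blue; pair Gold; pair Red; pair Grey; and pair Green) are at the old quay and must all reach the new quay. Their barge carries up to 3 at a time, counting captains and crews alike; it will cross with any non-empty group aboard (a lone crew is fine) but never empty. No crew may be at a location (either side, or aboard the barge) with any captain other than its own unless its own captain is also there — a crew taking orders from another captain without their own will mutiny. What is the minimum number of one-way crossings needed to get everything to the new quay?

11

Counting alone: each trip to the new quay takes at most 3 across and each return brings at least 1 back, so after t trips out (and t−1 returns) at most 3t − (t−1) of the 10 are across; that first reaches 10 at t = 5, so at least 9 crossings are needed.
The safety rule pushes this higher. Following every safe sequence of crossings, the most of the 10 that can be at the new quay as the barge arrives there on crossing 9 is 9 — never all 10.
So no plan with fewer than 11 crossings exists, and this one achieves 11:
1. captain Blue and crew Blue cross → the new quay.
2. captain Blue crosses ← the old quay.
3. crew Gold, crew Grey, and crew Red cross → the new quay.
4. crew Blue crosses ← the old quay.
5. captain Gold, captain Grey, and captain Red cross → the new quay.
6. captain Gold and crew Gold cross ← the old quay.
7. captain Blue, captain Gold, and captain Green cross → the new quay.
8. crew Red crosses ← the old quay.
9. crew Blue and crew Gold cross → the new quay.
10. crew Blue crosses ← the old quay.
11. crew Blue, crew Green, and crew Red cross → the new quay.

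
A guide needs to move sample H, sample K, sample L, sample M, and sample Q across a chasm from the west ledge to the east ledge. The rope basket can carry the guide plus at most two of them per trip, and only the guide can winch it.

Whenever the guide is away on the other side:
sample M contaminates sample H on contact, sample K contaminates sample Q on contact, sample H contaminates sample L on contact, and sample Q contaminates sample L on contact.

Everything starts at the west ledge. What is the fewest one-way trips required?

7

Counting alone: the guide can take at most 2 across per trip to the east ledge, so moving all 5 needs at least 3 loaded trips out, with a return between consecutive ones — at least 5 crossings.
The safety rule pushes this higher. Following every safe sequence of crossings, the most of the 5 that can be at the east ledge as the rope basket arrives there on crossing 5 is 4 — never all 5.
So no plan with fewer than 7 crossings exists, and this one achieves 7:
1. Guide goes to the east ledge with sample H and sample Q.  [the west ledge: sample K, sample L, sample M | the east ledge: sample H, sample Q]
2. Guide goes back to the west ledge alone.  [the west ledge: sample K, sample L, sample M | the east ledge: sample H, sample Q]
3. Guide goes to the east ledge with sample K.  [the west ledge: sample L, sample M | the east ledge: sample H, sample K, sample Q]
4. Guide goes back to the west ledge with sample Q.  [the west ledge: sample L, sample M, sample Q | the east ledge: sample H, sample K]
5. Guide goes to the east ledge with sample L and sample M.  [the west ledge: sample Q | the east ledge: sample H, sample K, sample L, sample M]
6. Guide goes back to the west ledge with sample H.  [the west ledge: sample H, sample Q | the east ledge: sample K, sample L, sample M]
7. Guide goes to the east ledge with sample H and sample Q.  [the west ledge: — | the east ledge: sample H, sample K, sample L, sample M, sample Q]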